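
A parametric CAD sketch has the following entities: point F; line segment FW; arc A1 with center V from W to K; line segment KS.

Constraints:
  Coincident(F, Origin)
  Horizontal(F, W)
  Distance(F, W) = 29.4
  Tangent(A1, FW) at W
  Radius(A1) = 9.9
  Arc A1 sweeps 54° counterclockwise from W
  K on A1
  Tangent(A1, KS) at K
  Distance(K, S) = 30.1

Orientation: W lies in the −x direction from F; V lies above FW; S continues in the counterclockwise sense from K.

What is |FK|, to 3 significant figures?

21.8

F is at the origin; F and W share the same y with |FW| = 29.4 and W on the −x side, so W = (-29.4, 0.00). The tangent condition forces VW to be normal to FW, so V = W + (0, 9.9) = (-29.4, 9.90). On A1, W sits at bearing -90° from V; a 54° counterclockwise sweep puts K at bearing -36°, so K = V + 9.9·(cos -36°, sin -36°) = (-21.4, 4.08). Then |FK| = |K − F| = 21.8.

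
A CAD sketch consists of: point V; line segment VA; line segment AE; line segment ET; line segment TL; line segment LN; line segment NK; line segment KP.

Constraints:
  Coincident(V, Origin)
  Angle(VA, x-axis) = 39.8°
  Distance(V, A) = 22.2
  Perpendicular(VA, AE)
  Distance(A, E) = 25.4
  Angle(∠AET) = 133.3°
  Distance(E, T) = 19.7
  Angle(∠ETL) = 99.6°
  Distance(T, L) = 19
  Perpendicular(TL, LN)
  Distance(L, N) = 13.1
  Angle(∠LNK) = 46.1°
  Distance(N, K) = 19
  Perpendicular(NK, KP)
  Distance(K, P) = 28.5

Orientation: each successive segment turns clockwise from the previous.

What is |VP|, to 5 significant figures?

47.134

V is at the origin; VA runs at 39.8° with length 22.2, so A = (17.056, 14.210). VA is perpendicular to AE, so AE runs at -50.200°; with |AE| = 25.4, E = (33.315, -5.3040). ∠AET = 133.3° gives ET at -96.900° from the x-axis; with |ET| = 19.7, T = (30.948, -24.861). ∠ETL = 99.6° gives TL at -177.30° from the x-axis; with |TL| = 19.0, L = (11.969, -25.756). The perpendicularity gives LN at right angles to TL, so LN runs at 92.700°; with |LN| = 13.1, N = (11.352, -12.671). ∠LNK = 46.1° gives NK at -41.200° from the x-axis; with |NK| = 19.0, K = (25.648, -25.186). The perpendicularity gives KP at right angles to NK, so KP runs at -131.20°; with |KP| = 28.5, P = (6.8752, -46.630). Then |VP| = |P − V| = 47.134.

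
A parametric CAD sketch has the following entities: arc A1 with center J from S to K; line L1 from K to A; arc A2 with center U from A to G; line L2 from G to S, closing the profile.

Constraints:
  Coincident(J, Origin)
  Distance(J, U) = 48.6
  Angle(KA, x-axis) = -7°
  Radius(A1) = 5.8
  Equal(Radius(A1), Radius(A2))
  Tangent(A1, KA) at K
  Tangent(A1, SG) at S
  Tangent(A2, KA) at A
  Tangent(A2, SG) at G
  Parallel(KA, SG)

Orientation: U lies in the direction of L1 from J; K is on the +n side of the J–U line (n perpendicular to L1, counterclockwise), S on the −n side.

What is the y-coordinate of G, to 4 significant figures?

-11.68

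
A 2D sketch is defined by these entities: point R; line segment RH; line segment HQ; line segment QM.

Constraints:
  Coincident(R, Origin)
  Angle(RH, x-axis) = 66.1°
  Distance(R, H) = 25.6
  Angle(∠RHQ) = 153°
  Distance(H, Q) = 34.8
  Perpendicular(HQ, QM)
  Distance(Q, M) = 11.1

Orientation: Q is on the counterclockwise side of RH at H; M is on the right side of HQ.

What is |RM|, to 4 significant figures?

61.93

R is at the origin; RH runs at 66.1° with length 25.6, so H = 25.6·(cos 66.1°, sin 66.1°) = (10.37, 23.40). ∠RHQ = 153.0°, so HQ runs at 66.1° + (180° − 153.0°) = 93.10° from the x-axis; with |HQ| = 34.8, Q = H + 34.8·(cos 93.10°, sin 93.10°) = (8.490, 58.15). HQ is perpendicular to QM; with |QM| = 11.1 on the right of HQ, M = Q + 11.1·(0.9985, 0.05408) = (19.57, 58.75). Then |RM| = |M − R| = 61.93.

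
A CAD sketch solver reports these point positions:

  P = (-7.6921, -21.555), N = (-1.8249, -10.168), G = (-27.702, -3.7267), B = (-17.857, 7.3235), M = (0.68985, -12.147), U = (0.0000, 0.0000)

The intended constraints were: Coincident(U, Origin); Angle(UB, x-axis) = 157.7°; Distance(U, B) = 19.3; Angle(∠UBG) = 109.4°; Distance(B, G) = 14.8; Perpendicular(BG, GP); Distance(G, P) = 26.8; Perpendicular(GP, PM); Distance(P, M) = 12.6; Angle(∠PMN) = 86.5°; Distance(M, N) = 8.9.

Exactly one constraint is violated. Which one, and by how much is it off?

Distance(M, N) = 8.9 — off by 5.70.

U = (0.00, 0.00) ✓; UB at 157.7° ✓; |UB| = 19.30 ✓; ∠UBG = 109.4° ✓; |BG| = 14.80 ✓; ∠(BG, GP) = 90.00° ✓; |GP| = 26.80 ✓; ∠(GP, PM) = 90.00° ✓; |PM| = 12.60 ✓; ∠PMN = 86.50° ✓; |MN| = 3.200 ✗.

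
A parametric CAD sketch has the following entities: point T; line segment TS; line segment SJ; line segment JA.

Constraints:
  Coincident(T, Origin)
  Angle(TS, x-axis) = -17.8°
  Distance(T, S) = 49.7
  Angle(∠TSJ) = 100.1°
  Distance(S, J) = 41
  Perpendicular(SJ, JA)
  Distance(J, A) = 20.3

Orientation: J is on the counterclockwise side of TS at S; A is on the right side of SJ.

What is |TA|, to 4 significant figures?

85.23

T is at the origin; TS runs at -17.8° with length 49.7, so S = 49.7·(cos -17.8°, sin -17.8°) = (47.32, -15.19). ∠TSJ = 100.1°, so SJ runs at -17.8° + (180° − 100.1°) = 62.10° from the x-axis; with |SJ| = 41.0, J = S + 41.0·(cos 62.10°, sin 62.10°) = (66.51, 21.04). SJ ⟂ JA; with |JA| = 20.3 on the right of SJ, A = J + 20.3·(0.8838, -0.4679) = (84.45, 11.54). Then |TA| = |A − T| = 85.23.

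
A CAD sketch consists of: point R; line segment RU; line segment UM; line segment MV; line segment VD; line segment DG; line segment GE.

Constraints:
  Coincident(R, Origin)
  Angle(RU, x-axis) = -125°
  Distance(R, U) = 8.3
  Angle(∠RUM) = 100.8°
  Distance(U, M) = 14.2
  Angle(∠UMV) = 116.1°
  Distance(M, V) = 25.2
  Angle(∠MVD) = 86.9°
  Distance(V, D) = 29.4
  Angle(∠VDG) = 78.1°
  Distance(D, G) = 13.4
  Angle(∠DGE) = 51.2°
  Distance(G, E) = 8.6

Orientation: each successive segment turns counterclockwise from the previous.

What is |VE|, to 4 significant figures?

22.15

R is at the origin; RU runs at -125.0° with length 8.3, so U = (-4.761, -6.799). ∠RUM = 100.8° gives UM at -45.80° from the x-axis; with |UM| = 14.2, M = (5.139, -16.98). ∠UMV = 116.1° gives MV at 18.10° from the x-axis; with |MV| = 25.2, V = (29.09, -9.150). ∠MVD = 86.9° gives VD at 111.2° from the x-axis; with |VD| = 29.4, D = (18.46, 18.26). ∠VDG = 78.1° gives DG at -146.9° from the x-axis; with |DG| = 13.4, G = (7.235, 10.94). ∠DGE = 51.2° gives GE at -18.10° from the x-axis; with |GE| = 8.6, E = (15.41, 8.271). Then |VE| = |E − V| = 22.15.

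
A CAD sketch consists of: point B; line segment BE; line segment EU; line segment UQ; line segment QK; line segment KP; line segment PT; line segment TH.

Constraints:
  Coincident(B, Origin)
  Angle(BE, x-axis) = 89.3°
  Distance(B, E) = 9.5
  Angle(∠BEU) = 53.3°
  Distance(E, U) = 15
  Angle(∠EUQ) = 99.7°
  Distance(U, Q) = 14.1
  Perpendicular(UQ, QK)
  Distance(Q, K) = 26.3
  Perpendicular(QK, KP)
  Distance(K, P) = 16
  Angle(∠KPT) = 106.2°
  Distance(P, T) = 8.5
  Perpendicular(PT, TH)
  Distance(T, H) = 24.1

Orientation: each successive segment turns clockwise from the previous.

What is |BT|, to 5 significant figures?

12.766

B is at the origin; BE runs at 89.3° with length 9.5, so E = (0.11606, 9.4993). ∠BEU = 53.3° gives EU at -37.400° from the x-axis; with |EU| = 15.0, U = (12.032, 0.38865). ∠EUQ = 99.7° gives UQ at -117.70° from the x-axis; with |UQ| = 14.1, Q = (5.4780, -12.095). UQ is perpendicular to QK, so QK runs at 152.30°; with |QK| = 26.3, K = (-17.808, 0.12995). QK is perpendicular to KP, so KP runs at 62.300°; with |KP| = 16.0, P = (-10.370, 14.296). ∠KPT = 106.2° gives PT at -11.500° from the x-axis; with |PT| = 8.5, T = (-2.0410, 12.602). Then |BT| = |T − B| = 12.766.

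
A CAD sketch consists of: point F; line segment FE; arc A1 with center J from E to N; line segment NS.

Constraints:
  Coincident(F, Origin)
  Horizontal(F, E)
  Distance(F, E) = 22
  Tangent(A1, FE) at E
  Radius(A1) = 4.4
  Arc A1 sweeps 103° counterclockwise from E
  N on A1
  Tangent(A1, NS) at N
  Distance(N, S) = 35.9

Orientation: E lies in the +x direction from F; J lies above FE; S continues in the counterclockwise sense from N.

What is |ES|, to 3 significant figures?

40.5

On A1, E sits at bearing -90° from J; a 103° counterclockwise sweep puts N at bearing 13°, so N = J + 4.4·(cos 13°, sin 13°) = (26.3, 5.39). A1 meets NS tangentially, so JN is at right angles to NS, so NS runs along (−sin 13°, cos 13°); with |NS| = 35.9, S = (18.2, 40.4). Then |ES| = |S − E| = 40.5.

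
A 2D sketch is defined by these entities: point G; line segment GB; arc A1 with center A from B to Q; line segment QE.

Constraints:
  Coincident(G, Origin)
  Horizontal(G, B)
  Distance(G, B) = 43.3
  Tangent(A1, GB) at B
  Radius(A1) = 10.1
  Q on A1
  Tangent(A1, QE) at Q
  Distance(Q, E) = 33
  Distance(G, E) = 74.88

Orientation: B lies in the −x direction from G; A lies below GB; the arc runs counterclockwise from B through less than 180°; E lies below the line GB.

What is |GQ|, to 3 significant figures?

53.0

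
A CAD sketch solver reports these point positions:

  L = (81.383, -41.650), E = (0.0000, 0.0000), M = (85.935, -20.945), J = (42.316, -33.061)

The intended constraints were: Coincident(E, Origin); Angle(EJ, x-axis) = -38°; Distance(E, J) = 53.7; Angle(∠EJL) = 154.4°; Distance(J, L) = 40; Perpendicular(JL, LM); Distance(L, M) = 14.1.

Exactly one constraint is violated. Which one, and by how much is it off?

Distance(L, M) = 14.1 — off by 7.10.

E = (0.00, 0.00) ✓; EJ at -38.00° ✓; |EJ| = 53.70 ✓; ∠EJL = 154.4° ✓; |JL| = 40.00 ✓; ∠(JL, LM) = 90.00° ✓; |LM| = 21.20 ✗.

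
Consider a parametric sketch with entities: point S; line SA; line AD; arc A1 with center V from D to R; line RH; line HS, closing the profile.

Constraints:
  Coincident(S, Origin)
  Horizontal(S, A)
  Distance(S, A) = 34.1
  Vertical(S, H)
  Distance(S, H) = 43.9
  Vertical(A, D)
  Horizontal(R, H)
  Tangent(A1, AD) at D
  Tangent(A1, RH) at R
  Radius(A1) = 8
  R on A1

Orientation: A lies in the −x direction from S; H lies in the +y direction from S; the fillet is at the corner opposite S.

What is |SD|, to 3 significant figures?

49.5

The virtual corner opposite S is at (-34.1, 43.9). Since A1 is tangent to AD there, VD ⟂ AD and A1 meets RH tangentially, so VR is at right angles to RH, with radius 8.0, so the center V sits 8.0 in from both sides at V = (-26.1, 35.9). That places the tangent points at D = (-34.1, 35.9) on AD and R = (-26.1, 43.9) on RH. Then |SD| = |D − S| = 49.5.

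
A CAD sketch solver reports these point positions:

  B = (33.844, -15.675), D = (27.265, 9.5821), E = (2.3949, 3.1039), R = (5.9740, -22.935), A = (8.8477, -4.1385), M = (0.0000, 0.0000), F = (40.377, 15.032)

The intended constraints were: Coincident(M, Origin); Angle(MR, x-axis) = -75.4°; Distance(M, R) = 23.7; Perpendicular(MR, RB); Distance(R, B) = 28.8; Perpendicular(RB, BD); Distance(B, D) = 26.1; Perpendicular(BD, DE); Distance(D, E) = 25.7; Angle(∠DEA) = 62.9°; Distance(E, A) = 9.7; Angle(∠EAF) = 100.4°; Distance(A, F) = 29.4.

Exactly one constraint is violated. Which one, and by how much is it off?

Distance(A, F) = 29.4 — off by 7.50.

M = (0.00, 0.00) ✓; MR at -75.40° ✓; |MR| = 23.70 ✓; ∠(MR, RB) = 90.00° ✓; |RB| = 28.80 ✓; ∠(RB, BD) = 90.00° ✓; |BD| = 26.10 ✓; ∠(BD, DE) = 90.00° ✓; |DE| = 25.70 ✓; ∠DEA = 62.90° ✓; |EA| = 9.700 ✓; ∠EAF = 100.4° ✓; |AF| = 36.90 ✗.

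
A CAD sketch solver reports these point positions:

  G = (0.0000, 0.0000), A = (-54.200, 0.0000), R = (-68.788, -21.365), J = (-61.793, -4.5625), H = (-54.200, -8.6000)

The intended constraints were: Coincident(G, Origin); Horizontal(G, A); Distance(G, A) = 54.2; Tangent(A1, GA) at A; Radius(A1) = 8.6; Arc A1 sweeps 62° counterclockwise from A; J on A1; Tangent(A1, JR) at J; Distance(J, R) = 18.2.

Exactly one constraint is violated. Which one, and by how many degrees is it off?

Tangent(A1, JR) at J — off by 5.40°.

G = (0.00, 0.00) ✓; G.y = 0.00, A.y = 0.00 ✓; |GA| = 54.20 ✓; ∠(HA, AG) = 90.00° ✓; |HA| = 8.600 ✓; bearing(H→J) − bearing(H→A) = 62.00° ✓; |HJ| = 8.600 ✓; ∠(HJ, JR) = 84.60° ✗; |JR| = 18.20 ✓.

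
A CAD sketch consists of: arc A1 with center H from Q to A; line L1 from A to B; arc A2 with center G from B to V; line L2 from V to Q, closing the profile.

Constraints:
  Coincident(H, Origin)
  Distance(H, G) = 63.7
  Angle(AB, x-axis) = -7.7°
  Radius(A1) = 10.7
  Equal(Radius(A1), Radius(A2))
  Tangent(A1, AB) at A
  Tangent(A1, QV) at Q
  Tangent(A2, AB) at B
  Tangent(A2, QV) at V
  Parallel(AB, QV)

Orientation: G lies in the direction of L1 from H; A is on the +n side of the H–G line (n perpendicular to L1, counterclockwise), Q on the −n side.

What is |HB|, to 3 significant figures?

64.6

The slot axis is L1's direction at -7.7°, so u = (cos -7.7°, sin -7.7°) = (0.991, -0.134) and n = (−sin -7.7°, cos -7.7°) = (0.134, 0.991). H is at the origin and G lies 63.7 along u from H, so G = 63.7·u = (63.1, -8.53). Tangency of A1 to both parallel lines with radius 10.7 puts A and Q at H ± 10.7·n: A = (1.43, 10.6), Q = (-1.43, -10.6). Equal radii place B and V the same way about G: B = G + 10.7·n = (64.6, 2.07), V = G − 10.7·n = (61.7, -19.1). Then |HB| = |B − H| = 64.6.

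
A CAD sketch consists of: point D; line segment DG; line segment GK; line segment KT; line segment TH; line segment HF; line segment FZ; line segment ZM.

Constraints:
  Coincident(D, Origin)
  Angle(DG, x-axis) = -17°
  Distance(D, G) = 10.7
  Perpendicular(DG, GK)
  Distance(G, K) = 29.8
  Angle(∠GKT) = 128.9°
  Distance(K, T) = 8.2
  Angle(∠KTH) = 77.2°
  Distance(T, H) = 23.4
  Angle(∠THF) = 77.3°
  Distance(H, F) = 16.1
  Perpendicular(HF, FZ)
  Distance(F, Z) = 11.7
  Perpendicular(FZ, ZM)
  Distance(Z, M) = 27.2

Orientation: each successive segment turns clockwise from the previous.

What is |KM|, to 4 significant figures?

24.84

D is at the origin; DG runs at -17.0° with length 10.7, so G = (10.23, -3.128). DG is perpendicular to GK, so GK runs at -107.0°; with |GK| = 29.8, K = (1.520, -31.63). ∠GKT = 128.9° gives KT at -158.1° from the x-axis; with |KT| = 8.2, T = (-6.088, -34.68). ∠KTH = 77.2° gives TH at 99.10° from the x-axis; with |TH| = 23.4, H = (-9.789, -11.58). ∠THF = 77.3° gives HF at -3.600° from the x-axis; with |HF| = 16.1, F = (6.279, -12.59). HF is perpendicular to FZ, so FZ runs at -93.60°; with |FZ| = 11.7, Z = (5.544, -24.27). FZ is perpendicular to ZM, so ZM runs at 176.4°; with |ZM| = 27.2, M = (-21.60, -22.56). Then |KM| = |M − K| = 24.84.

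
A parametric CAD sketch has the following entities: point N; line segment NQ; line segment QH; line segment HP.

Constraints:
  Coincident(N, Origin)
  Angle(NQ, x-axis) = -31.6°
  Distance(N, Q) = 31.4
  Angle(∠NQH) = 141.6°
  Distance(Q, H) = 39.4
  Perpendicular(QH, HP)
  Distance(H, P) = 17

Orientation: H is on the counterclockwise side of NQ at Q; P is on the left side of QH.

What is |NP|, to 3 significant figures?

64.1

N is at the origin; NQ runs at -31.6° with length 31.4, so Q = 31.4·(cos -31.6°, sin -31.6°) = (26.7, -16.5). ∠NQH = 141.6°, so QH runs at -31.6° + (180° − 141.6°) = 6.80° from the x-axis; with |QH| = 39.4, H = Q + 39.4·(cos 6.80°, sin 6.80°) = (65.9, -11.8). QH ⟂ HP; with |HP| = 17.0 on the left of QH, P = H + 17.0·(-0.118, 0.993) = (63.9, 5.09). Then |NP| = |P − N| = 64.1.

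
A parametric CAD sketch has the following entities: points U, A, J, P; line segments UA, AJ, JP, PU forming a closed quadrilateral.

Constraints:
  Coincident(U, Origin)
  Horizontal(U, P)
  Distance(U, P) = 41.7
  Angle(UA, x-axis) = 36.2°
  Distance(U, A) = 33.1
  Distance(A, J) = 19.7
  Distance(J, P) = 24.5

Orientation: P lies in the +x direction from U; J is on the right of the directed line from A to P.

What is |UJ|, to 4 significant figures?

17.45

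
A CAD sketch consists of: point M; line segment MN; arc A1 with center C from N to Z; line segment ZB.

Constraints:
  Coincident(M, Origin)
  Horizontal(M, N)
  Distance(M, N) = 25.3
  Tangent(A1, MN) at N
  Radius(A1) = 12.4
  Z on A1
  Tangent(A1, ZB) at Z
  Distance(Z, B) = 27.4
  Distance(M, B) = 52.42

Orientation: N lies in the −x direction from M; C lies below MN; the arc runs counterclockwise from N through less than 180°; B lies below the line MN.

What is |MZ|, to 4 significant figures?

40.32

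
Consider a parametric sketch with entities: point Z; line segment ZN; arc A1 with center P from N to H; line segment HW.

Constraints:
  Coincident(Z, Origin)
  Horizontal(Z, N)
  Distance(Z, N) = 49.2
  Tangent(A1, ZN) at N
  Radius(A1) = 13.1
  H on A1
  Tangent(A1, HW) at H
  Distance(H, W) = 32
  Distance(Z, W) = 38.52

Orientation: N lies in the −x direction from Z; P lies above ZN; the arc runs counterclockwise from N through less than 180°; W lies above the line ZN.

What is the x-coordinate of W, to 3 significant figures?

-20.6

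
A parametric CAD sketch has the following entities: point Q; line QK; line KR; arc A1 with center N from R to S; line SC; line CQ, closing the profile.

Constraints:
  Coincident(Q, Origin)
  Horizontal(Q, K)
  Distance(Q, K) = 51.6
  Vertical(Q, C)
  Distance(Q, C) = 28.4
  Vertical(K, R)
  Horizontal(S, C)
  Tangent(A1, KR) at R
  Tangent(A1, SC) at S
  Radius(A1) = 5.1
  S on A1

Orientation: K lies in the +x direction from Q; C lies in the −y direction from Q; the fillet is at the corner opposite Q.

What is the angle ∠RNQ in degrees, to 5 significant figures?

153.39°

The virtual corner opposite Q is at (51.600, -28.400). A1 meets KR tangentially, so NR is at right angles to KR and A1 meets SC tangentially, so NS is at right angles to SC, with radius 5.1, so the center N sits 5.1 in from both sides at N = (46.500, -23.300). That places the tangent points at R = (51.600, -23.300) on KR and S = (46.500, -28.400) on SC. Then cos ∠RNQ = NR·NQ / (|NR||NQ|), giving 153.39°.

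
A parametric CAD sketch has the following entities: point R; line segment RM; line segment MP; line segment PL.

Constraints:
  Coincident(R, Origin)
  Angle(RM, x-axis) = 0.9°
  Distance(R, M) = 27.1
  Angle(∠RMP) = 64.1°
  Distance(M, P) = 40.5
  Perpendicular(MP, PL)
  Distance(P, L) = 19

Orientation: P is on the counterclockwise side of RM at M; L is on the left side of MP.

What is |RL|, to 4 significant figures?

29.16

R is at the origin; RM runs at 0.9° with length 27.1, so M = 27.1·(cos 0.9°, sin 0.9°) = (27.10, 0.4257). ∠RMP = 64.1°, so MP runs at 0.9° + (180° − 64.1°) = 116.8° from the x-axis; with |MP| = 40.5, P = M + 40.5·(cos 116.8°, sin 116.8°) = (8.836, 36.58). The perpendicularity gives PL at right angles to MP; with |PL| = 19.0 on the left of MP, L = P + 19.0·(-0.8926, -0.4509) = (-8.123, 28.01). Then |RL| = |L − R| = 29.16.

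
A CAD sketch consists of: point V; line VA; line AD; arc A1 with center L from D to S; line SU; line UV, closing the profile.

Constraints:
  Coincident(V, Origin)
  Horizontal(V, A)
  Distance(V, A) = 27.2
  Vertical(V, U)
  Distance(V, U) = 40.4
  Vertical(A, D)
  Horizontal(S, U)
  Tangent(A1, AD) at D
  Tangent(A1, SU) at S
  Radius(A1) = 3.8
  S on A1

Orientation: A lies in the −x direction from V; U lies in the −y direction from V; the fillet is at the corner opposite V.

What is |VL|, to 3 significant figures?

43.4

V is at the origin; VA is horizontal with |VA| = 27.2 and A on the −x side, so A = (-27.2, 0.00). V and U share the same x with |VU| = 40.4 and U on the −y side, so U = (0.00, -40.4). The virtual corner opposite V is at (-27.2, -40.4). A1 meets AD tangentially, so LD is at right angles to AD and the tangent condition forces LS to be normal to SU, with radius 3.8, so the center L sits 3.8 in from both sides at L = (-23.4, -36.6). Then |VL| = |L − V| = 43.4.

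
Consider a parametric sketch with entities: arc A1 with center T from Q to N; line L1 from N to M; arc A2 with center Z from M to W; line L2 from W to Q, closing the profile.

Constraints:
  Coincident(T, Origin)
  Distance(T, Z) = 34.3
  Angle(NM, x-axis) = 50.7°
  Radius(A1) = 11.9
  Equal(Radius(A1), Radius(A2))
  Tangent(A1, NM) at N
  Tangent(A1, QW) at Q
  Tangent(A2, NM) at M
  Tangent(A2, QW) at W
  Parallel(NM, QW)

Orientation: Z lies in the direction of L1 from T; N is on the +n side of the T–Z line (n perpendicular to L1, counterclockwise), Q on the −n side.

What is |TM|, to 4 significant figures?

36.31

The slot axis is L1's direction at 50.7°, so u = (cos 50.7°, sin 50.7°) = (0.6334, 0.7738) and n = (−sin 50.7°, cos 50.7°) = (-0.7738, 0.6334). T is at the origin and Z lies 34.3 along u from T, so Z = 34.3·u = (21.72, 26.54). Tangency of A1 to both parallel lines with radius 11.9 puts N and Q at T ± 11.9·n: N = (-9.209, 7.537), Q = (9.209, -7.537). Equal radii place M and W the same way about Z: M = Z + 11.9·n = (12.52, 34.08), W = Z − 11.9·n = (30.93, 19.01). Then |TM| = |M − T| = 36.31.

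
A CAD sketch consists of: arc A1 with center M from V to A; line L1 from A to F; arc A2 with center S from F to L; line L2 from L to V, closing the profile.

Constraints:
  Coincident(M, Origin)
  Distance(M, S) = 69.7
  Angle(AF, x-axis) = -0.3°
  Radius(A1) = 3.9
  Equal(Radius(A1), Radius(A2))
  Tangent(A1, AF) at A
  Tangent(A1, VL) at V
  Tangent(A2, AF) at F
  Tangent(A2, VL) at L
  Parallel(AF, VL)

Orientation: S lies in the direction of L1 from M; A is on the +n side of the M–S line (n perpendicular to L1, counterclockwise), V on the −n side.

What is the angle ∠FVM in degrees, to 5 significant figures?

83.615°

The slot axis is L1's direction at -0.3°, so u = (cos -0.3°, sin -0.3°) = (0.99999, -0.0052360) and n = (−sin -0.3°, cos -0.3°) = (0.0052360, 0.99999). M is at the origin and S lies 69.7 along u from M, so S = 69.7·u = (69.699, -0.36495). Tangency of A1 to both parallel lines with radius 3.9 puts A and V at M ± 3.9·n: A = (0.020420, 3.8999), V = (-0.020420, -3.8999). Equal radii place F and L the same way about S: F = S + 3.9·n = (69.719, 3.5350), L = S − 3.9·n = (69.679, -4.2649). Then cos ∠FVM = VF·VM / (|VF||VM|), giving 83.615°.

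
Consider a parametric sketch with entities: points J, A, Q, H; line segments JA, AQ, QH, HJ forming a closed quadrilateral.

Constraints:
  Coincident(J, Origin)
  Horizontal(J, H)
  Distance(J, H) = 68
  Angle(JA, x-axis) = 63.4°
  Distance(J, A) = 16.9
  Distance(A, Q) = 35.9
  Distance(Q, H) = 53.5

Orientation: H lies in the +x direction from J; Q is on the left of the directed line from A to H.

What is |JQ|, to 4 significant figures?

52.20

Checks: |AQ| = 35.90 ✓; |QH| = 53.50 ✓.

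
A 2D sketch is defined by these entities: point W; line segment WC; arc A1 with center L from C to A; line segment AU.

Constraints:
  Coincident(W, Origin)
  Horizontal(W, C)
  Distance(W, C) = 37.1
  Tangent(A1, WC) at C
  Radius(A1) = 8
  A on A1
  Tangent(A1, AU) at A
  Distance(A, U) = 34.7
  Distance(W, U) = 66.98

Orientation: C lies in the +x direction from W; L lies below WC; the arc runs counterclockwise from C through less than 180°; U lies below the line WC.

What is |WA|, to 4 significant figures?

33.89

Checks: ∠(LC, CW) = 90.00° ✓; |LC| = 8.000 ✓; |LA| = 8.000 ✓; ∠(LA, AU) = 90.00° ✓; |AU| = 34.70 ✓; |WU| = 66.98 ✓.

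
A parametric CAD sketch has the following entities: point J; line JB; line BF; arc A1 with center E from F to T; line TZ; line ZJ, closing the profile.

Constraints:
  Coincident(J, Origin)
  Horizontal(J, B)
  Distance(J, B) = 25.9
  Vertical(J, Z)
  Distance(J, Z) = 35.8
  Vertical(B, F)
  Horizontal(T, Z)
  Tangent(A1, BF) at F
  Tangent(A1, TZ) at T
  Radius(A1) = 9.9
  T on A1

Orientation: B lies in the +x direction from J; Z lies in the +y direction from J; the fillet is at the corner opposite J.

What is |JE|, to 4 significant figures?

30.44

JZ is vertical with |JZ| = 35.8 and Z on the +y side, so Z = (0.000, 35.80). The virtual corner opposite J is at (25.90, 35.80). Tangency of A1 to BF means the radius EF is perpendicular to BF and since A1 is tangent to TZ there, ET ⟂ TZ, with radius 9.9, so the center E sits 9.9 in from both sides at E = (16.00, 25.90). Then |JE| = |E − J| = 30.44.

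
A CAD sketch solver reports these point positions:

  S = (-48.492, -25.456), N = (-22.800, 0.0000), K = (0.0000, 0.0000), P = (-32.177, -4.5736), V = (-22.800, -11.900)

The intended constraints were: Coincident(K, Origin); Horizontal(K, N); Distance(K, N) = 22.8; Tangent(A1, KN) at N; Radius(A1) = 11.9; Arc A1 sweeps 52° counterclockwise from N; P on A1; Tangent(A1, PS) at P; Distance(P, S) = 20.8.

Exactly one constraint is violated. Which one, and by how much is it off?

Distance(P, S) = 20.8 — off by 5.70.

K = (0.00, 0.00) ✓; K.y = 0.00, N.y = 0.00 ✓; |KN| = 22.80 ✓; ∠(VN, NK) = 90.00° ✓; |VN| = 11.90 ✓; bearing(V→P) − bearing(V→N) = 52.00° ✓; |VP| = 11.90 ✓; ∠(VP, PS) = 90.00° ✓; |PS| = 26.50 ✗.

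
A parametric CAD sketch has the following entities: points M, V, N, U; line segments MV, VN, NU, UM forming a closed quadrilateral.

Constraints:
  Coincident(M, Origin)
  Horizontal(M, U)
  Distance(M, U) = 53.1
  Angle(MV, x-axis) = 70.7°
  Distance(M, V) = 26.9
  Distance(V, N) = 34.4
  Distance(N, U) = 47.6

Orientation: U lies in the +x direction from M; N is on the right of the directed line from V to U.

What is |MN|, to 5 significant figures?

10.943

M is at the origin; MU is horizontal with |MU| = 53.1 and U in +x, so U = (53.1, 0). MV runs at 70.7° with |MV| = 26.9, so V = (8.8908, 25.388). N is determined by |VN| = 34.4 and |NU| = 47.6 together: it lies at the intersection of circle(V, 34.4) and circle(U, 47.6). With |VU| = 50.981, the foot of the radical line on VU is 14.874 from V and the perpendicular offset is √(34.4² − 14.874²) = 31.018. Taking the right-of-VU solution: N = (6.3427, -8.9173).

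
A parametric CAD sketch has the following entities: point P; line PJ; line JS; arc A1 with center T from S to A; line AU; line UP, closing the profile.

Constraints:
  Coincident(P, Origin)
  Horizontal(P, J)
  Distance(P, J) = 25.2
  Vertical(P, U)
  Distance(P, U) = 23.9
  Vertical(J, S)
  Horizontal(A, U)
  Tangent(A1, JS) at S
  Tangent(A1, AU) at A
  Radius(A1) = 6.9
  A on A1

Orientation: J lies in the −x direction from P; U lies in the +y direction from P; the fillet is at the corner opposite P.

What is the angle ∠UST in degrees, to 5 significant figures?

15.313°

P is at the origin; PJ is horizontal with |PJ| = 25.2 and J on the −x side, so J = (-25.200, 0.0000). P and U share the same x with |PU| = 23.9 and U on the +y side, so U = (0.0000, 23.900). The virtual corner opposite P is at (-25.200, 23.900). The tangent condition forces TS to be normal to JS and A1 meets AU tangentially, so TA is at right angles to AU, with radius 6.9, so the center T sits 6.9 in from both sides at T = (-18.300, 17.000). That places the tangent points at S = (-25.200, 17.000) on JS and A = (-18.300, 23.900) on AU. Then cos ∠UST = SU·ST / (|SU||ST|), giving 15.313°.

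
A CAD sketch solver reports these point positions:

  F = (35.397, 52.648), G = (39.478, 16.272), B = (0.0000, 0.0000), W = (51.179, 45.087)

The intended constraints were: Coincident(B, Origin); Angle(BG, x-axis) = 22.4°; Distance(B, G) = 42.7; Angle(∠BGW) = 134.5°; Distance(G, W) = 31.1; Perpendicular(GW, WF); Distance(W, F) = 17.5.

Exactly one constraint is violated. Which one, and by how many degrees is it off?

Perpendicular(GW, WF) — off by 3.50°.

B = (0.00, 0.00) ✓; BG at 22.40° ✓; |BG| = 42.70 ✓; ∠BGW = 134.5° ✓; |GW| = 31.10 ✓; ∠(GW, WF) = 86.50° ✗; |WF| = 17.50 ✓.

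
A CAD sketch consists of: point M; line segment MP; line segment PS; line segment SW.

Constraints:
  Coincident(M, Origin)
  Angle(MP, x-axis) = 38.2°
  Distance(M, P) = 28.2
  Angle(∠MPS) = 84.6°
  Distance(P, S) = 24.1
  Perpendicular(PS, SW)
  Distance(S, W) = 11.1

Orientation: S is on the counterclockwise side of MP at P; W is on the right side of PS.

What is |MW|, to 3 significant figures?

44.7

M is at the origin; MP runs at 38.2° with length 28.2, so P = 28.2·(cos 38.2°, sin 38.2°) = (22.2, 17.4). ∠MPS = 84.6°, so PS runs at 38.2° + (180° − 84.6°) = 134° from the x-axis; with |PS| = 24.1, S = P + 24.1·(cos 134°, sin 134°) = (5.54, 34.9). PS ⟂ SW; with |SW| = 11.1 on the right of PS, W = S + 11.1·(0.724, 0.690) = (13.6, 42.5). Then |MW| = |W − M| = 44.7.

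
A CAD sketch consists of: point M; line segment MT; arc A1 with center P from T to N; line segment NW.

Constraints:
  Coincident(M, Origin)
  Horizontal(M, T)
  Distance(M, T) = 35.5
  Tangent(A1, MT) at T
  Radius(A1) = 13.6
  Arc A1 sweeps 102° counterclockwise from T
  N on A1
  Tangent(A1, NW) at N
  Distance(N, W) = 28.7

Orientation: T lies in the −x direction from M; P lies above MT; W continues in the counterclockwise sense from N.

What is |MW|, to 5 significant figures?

52.664

M is at the origin; M and T share the same y with |MT| = 35.5 and T on the −x side, so T = (-35.500, 0.0000). The tangent condition forces PT to be normal to MT, so P = T + (0, 13.6) = (-35.500, 13.600). On A1, T sits at bearing -90° from P; a 102° counterclockwise sweep puts N at bearing 12°, so N = P + 13.6·(cos 12°, sin 12°) = (-22.197, 16.428). The tangent condition forces PN to be normal to NW, so NW runs along (−sin 12°, cos 12°); with |NW| = 28.7, W = (-28.164, 44.500). Then |MW| = |W − M| = 52.664.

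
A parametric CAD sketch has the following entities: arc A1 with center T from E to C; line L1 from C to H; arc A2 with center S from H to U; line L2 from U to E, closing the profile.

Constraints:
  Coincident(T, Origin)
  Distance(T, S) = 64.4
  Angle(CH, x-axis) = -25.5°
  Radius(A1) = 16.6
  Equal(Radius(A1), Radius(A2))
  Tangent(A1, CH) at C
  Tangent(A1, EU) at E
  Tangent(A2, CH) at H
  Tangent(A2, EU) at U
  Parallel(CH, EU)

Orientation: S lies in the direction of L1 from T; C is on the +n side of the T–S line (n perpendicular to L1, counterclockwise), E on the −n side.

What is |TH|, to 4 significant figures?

66.51

The slot axis is L1's direction at -25.5°, so u = (cos -25.5°, sin -25.5°) = (0.9026, -0.4305) and n = (−sin -25.5°, cos -25.5°) = (0.4305, 0.9026). T is at the origin and S lies 64.4 along u from T, so S = 64.4·u = (58.13, -27.72). Tangency of A1 to both parallel lines with radius 16.6 puts C and E at T ± 16.6·n: C = (7.146, 14.98), E = (-7.146, -14.98). Equal radii place H and U the same way about S: H = S + 16.6·n = (65.27, -12.74), U = S − 16.6·n = (50.98, -42.71). Then |TH| = |H − T| = 66.51.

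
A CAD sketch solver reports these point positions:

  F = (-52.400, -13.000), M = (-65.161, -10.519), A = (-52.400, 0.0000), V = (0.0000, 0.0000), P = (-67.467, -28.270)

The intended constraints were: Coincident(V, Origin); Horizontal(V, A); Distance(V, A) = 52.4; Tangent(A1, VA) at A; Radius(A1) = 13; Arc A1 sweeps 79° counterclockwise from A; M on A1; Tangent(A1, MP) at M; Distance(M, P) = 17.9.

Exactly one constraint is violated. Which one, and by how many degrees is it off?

Tangent(A1, MP) at M — off by 3.60°.

V = (0.00, 0.00) ✓; V.y = 0.00, A.y = 0.00 ✓; |VA| = 52.40 ✓; ∠(FA, AV) = 90.00° ✓; |FA| = 13.00 ✓; bearing(F→M) − bearing(F→A) = 79.00° ✓; |FM| = 13.00 ✓; ∠(FM, MP) = 86.40° ✗; |MP| = 17.90 ✓.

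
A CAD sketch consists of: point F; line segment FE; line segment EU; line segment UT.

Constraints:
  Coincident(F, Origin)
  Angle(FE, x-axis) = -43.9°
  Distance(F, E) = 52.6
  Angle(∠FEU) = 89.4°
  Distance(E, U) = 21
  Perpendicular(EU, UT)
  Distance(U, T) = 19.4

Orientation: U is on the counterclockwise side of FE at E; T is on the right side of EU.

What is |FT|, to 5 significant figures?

74.845

F is at the origin; FE runs at -43.9° with length 52.6, so E = 52.6·(cos -43.9°, sin -43.9°) = (37.901, -36.473). ∠FEU = 89.4°, so EU runs at -43.9° + (180° − 89.4°) = 46.700° from the x-axis; with |EU| = 21.0, U = E + 21.0·(cos 46.700°, sin 46.700°) = (52.303, -21.190). EU is perpendicular to UT; with |UT| = 19.4 on the right of EU, T = U + 19.4·(0.72777, -0.68582) = (66.422, -34.495). Then |FT| = |T − F| = 74.845.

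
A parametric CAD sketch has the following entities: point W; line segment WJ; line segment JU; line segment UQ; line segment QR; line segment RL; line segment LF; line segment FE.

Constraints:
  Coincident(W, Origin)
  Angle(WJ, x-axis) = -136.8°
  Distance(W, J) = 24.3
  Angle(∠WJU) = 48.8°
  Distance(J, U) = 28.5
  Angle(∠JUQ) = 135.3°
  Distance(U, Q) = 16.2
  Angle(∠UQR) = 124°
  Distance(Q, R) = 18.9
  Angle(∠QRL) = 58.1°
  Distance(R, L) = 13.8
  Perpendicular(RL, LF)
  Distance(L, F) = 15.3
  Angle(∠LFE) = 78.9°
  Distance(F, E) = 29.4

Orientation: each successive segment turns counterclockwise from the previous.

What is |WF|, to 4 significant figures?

22.54

W is at the origin; WJ runs at -136.8° with length 24.3, so J = (-17.71, -16.63). ∠WJU = 48.8° gives JU at -5.600° from the x-axis; with |JU| = 28.5, U = (10.65, -19.42). ∠JUQ = 135.3° gives UQ at 39.10° from the x-axis; with |UQ| = 16.2, Q = (23.22, -9.199). ∠UQR = 124.0° gives QR at 95.10° from the x-axis; with |QR| = 18.9, R = (21.54, 9.627). ∠QRL = 58.1° gives RL at -143.0° from the x-axis; with |RL| = 13.8, L = (10.52, 1.321). RL is perpendicular to LF, so LF runs at -53.00°; with |LF| = 15.3, F = (19.73, -10.90). Then |WF| = |F − W| = 22.54.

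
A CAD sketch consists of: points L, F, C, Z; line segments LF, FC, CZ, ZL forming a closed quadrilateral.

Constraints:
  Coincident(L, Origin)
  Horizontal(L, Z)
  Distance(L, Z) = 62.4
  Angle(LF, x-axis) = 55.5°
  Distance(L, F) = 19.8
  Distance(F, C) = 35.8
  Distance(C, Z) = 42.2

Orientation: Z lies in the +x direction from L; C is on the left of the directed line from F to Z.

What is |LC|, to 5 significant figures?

54.703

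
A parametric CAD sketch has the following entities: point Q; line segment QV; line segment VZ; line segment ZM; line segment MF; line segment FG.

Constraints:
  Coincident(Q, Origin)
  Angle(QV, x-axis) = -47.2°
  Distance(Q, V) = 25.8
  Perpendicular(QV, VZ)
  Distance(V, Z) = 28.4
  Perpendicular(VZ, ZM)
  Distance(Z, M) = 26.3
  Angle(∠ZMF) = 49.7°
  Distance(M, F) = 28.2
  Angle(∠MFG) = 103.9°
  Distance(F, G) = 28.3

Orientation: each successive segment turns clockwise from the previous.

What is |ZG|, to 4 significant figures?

19.46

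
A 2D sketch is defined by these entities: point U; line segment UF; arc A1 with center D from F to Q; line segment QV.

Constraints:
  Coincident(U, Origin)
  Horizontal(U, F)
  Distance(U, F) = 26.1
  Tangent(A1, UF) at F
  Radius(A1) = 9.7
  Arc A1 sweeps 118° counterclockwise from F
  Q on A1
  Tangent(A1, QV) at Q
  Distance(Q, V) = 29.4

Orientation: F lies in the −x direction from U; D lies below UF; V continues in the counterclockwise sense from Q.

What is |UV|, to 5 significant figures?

45.302

U is at the origin; U and F share the same y with |UF| = 26.1 and F on the −x side, so F = (-26.100, 0.0000). The tangent condition forces DF to be normal to UF, so D = F + (0, -9.7) = (-26.100, -9.7000). On A1, F sits at bearing 90° from D; a 118° counterclockwise sweep puts Q at bearing 208°, so Q = D + 9.7·(cos 208°, sin 208°) = (-34.665, -14.254). The tangent condition forces DQ to be normal to QV, so QV runs along (−sin 208°, cos 208°); with |QV| = 29.4, V = (-20.862, -40.213). Then |UV| = |V − U| = 45.302.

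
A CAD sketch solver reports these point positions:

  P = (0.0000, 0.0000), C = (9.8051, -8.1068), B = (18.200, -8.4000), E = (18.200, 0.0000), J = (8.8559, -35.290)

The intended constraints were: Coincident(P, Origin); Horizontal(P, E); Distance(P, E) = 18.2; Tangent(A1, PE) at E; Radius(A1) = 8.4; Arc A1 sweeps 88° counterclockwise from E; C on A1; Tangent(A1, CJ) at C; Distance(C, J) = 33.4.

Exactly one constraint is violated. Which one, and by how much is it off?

Distance(C, J) = 33.4 — off by 6.20.

P = (0.00, 0.00) ✓; P.y = 0.00, E.y = 0.00 ✓; |PE| = 18.20 ✓; ∠(BE, EP) = 90.00° ✓; |BE| = 8.400 ✓; bearing(B→C) − bearing(B→E) = 88.00° ✓; |BC| = 8.400 ✓; ∠(BC, CJ) = 90.00° ✓; |CJ| = 27.20 ✗.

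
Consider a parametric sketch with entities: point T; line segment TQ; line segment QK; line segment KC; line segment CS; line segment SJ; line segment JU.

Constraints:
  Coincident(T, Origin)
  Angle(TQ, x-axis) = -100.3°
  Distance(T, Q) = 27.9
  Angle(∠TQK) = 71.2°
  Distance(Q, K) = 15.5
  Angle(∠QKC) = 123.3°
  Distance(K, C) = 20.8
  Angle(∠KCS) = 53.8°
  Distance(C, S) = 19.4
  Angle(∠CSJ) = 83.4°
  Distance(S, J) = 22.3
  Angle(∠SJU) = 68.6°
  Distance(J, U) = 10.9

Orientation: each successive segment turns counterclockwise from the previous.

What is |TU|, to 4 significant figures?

28.84

T is at the origin; TQ runs at -100.3° with length 27.9, so Q = (-4.989, -27.45). ∠TQK = 71.2° gives QK at 8.500° from the x-axis; with |QK| = 15.5, K = (10.34, -25.16). ∠QKC = 123.3° gives KC at 65.20° from the x-axis; with |KC| = 20.8, C = (19.07, -6.278). ∠KCS = 53.8° gives CS at -168.6° from the x-axis; with |CS| = 19.4, S = (0.04851, -10.11). ∠CSJ = 83.4° gives SJ at -72.00° from the x-axis; with |SJ| = 22.3, J = (6.940, -31.32). ∠SJU = 68.6° gives JU at 39.40° from the x-axis; with |JU| = 10.9, U = (15.36, -24.40). Then |TU| = |U − T| = 28.84.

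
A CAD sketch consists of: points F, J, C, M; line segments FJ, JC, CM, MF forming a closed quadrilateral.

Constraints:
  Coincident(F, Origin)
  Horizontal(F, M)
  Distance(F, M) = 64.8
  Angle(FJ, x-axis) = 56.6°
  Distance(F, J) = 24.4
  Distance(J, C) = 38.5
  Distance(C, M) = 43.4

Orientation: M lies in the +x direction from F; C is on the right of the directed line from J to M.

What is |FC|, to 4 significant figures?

29.64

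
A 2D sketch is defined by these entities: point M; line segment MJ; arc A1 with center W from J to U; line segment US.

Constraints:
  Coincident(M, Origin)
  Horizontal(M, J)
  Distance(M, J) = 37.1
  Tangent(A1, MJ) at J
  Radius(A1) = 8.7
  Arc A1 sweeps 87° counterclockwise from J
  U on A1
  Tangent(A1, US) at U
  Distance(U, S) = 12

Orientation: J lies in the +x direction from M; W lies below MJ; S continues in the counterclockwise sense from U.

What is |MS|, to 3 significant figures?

34.4

M is at the origin; M and J share the same y with |MJ| = 37.1 and J on the +x side, so J = (37.1, 0.00). Since A1 is tangent to MJ there, WJ ⟂ MJ, so W = J + (0, -8.7) = (37.1, -8.70). On A1, J sits at bearing 90° from W; an 87° counterclockwise sweep puts U at bearing 177°, so U = W + 8.7·(cos 177°, sin 177°) = (28.4, -8.24). A1 meets US tangentially, so WU is at right angles to US, so US runs along (−sin 177°, cos 177°); with |US| = 12.0, S = (27.8, -20.2). Then |MS| = |S − M| = 34.4.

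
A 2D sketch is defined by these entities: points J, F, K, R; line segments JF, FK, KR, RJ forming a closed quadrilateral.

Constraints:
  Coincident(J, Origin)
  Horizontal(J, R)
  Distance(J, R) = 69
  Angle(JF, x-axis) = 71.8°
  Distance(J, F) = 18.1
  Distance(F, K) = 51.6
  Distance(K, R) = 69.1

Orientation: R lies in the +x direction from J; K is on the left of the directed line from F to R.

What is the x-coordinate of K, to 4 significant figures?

34.59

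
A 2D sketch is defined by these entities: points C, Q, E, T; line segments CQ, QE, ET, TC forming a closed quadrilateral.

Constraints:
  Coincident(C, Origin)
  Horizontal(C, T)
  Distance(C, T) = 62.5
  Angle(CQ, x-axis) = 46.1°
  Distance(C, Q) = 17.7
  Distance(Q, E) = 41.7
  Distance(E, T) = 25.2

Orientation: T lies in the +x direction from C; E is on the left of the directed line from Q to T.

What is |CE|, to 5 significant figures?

57.528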